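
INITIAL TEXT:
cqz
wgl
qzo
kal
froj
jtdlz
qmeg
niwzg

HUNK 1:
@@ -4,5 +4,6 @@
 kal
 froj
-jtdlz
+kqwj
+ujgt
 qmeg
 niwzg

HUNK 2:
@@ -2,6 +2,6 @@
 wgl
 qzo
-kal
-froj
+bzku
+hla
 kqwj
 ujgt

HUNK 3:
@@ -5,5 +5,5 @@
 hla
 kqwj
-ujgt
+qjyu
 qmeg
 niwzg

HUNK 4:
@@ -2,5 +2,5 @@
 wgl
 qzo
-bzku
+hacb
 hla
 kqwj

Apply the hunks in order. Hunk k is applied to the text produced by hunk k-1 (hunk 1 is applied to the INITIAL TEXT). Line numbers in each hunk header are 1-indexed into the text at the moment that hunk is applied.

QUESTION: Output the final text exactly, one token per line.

Hunk 1: at line 4 remove [jtdlz] add [kqwj,ujgt] -> 9 lines: cqz wgl qzo kal froj kqwj ujgt qmeg niwzg
Hunk 2: at line 2 remove [kal,froj] add [bzku,hla] -> 9 lines: cqz wgl qzo bzku hla kqwj ujgt qmeg niwzg
Hunk 3: at line 5 remove [ujgt] add [qjyu] -> 9 lines: cqz wgl qzo bzku hla kqwj qjyu qmeg niwzg
Hunk 4: at line 2 remove [bzku] add [hacb] -> 9 lines: cqz wgl qzo hacb hla kqwj qjyu qmeg niwzg

Answer: cqz
wgl
qzo
hacb
hla
kqwj
qjyu
qmeg
niwzg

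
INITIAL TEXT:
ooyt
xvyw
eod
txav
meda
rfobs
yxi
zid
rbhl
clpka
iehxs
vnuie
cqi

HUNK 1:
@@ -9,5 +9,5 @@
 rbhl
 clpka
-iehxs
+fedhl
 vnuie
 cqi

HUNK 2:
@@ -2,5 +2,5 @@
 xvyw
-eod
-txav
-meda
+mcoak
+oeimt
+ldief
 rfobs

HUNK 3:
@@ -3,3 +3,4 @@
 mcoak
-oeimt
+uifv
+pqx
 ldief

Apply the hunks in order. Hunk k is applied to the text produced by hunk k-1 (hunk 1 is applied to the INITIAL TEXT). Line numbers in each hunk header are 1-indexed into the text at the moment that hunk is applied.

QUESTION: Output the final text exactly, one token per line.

Answer: ooyt
xvyw
mcoak
uifv
pqx
ldief
rfobs
yxi
zid
rbhl
clpka
fedhl
vnuie
cqi

Derivation:
Hunk 1: at line 9 remove [iehxs] add [fedhl] -> 13 lines: ooyt xvyw eod txav meda rfobs yxi zid rbhl clpka fedhl vnuie cqi
Hunk 2: at line 2 remove [eod,txav,meda] add [mcoak,oeimt,ldief] -> 13 lines: ooyt xvyw mcoak oeimt ldief rfobs yxi zid rbhl clpka fedhl vnuie cqi
Hunk 3: at line 3 remove [oeimt] add [uifv,pqx] -> 14 lines: ooyt xvyw mcoak uifv pqx ldief rfobs yxi zid rbhl clpka fedhl vnuie cqi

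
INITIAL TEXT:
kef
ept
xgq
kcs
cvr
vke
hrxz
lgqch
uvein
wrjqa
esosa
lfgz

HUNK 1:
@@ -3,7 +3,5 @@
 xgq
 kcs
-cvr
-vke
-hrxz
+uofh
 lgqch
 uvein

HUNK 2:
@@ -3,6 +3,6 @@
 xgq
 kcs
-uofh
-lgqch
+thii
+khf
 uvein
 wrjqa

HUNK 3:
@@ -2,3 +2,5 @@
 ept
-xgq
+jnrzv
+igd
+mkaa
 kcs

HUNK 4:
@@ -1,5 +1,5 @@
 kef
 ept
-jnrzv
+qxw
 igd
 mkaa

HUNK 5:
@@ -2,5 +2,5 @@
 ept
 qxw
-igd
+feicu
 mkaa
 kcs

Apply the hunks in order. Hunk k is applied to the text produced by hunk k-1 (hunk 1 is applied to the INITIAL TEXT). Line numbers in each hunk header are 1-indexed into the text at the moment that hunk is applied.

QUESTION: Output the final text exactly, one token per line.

Hunk 1: at line 3 remove [cvr,vke,hrxz] add [uofh] -> 10 lines: kef ept xgq kcs uofh lgqch uvein wrjqa esosa lfgz
Hunk 2: at line 3 remove [uofh,lgqch] add [thii,khf] -> 10 lines: kef ept xgq kcs thii khf uvein wrjqa esosa lfgz
Hunk 3: at line 2 remove [xgq] add [jnrzv,igd,mkaa] -> 12 lines: kef ept jnrzv igd mkaa kcs thii khf uvein wrjqa esosa lfgz
Hunk 4: at line 1 remove [jnrzv] add [qxw] -> 12 lines: kef ept qxw igd mkaa kcs thii khf uvein wrjqa esosa lfgz
Hunk 5: at line 2 remove [igd] add [feicu] -> 12 lines: kef ept qxw feicu mkaa kcs thii khf uvein wrjqa esosa lfgz

Answer: kef
ept
qxw
feicu
mkaa
kcs
thii
khf
uvein
wrjqa
esosa
lfgz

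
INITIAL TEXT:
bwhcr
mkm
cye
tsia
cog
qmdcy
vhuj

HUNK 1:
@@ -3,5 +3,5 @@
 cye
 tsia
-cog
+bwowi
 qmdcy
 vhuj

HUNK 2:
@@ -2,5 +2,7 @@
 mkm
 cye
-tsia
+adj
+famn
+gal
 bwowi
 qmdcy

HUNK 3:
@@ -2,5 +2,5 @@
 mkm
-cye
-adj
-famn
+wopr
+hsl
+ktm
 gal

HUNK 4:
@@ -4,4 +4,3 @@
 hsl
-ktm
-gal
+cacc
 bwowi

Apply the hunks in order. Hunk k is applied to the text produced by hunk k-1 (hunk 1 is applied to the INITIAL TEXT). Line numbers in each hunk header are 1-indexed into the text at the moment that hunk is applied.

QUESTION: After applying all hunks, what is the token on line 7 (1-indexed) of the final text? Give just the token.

Hunk 1: at line 3 remove [cog] add [bwowi] -> 7 lines: bwhcr mkm cye tsia bwowi qmdcy vhuj
Hunk 2: at line 2 remove [tsia] add [adj,famn,gal] -> 9 lines: bwhcr mkm cye adj famn gal bwowi qmdcy vhuj
Hunk 3: at line 2 remove [cye,adj,famn] add [wopr,hsl,ktm] -> 9 lines: bwhcr mkm wopr hsl ktm gal bwowi qmdcy vhuj
Hunk 4: at line 4 remove [ktm,gal] add [cacc] -> 8 lines: bwhcr mkm wopr hsl cacc bwowi qmdcy vhuj
Final line 7: qmdcy

Answer: qmdcy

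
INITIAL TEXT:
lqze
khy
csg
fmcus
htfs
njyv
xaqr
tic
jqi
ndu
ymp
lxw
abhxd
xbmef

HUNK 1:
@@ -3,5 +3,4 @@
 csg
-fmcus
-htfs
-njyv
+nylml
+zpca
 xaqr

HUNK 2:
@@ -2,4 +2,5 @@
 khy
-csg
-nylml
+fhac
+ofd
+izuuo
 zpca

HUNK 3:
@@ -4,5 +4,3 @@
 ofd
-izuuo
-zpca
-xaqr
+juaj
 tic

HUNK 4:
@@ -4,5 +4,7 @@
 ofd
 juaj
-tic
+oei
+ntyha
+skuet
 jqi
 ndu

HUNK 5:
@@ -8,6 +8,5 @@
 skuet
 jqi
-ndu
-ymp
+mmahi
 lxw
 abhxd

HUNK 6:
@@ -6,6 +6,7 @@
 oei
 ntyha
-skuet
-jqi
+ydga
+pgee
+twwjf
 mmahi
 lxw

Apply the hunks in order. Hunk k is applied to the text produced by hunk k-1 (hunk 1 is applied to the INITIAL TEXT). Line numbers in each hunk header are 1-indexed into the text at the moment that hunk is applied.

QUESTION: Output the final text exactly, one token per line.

Hunk 1: at line 3 remove [fmcus,htfs,njyv] add [nylml,zpca] -> 13 lines: lqze khy csg nylml zpca xaqr tic jqi ndu ymp lxw abhxd xbmef
Hunk 2: at line 2 remove [csg,nylml] add [fhac,ofd,izuuo] -> 14 lines: lqze khy fhac ofd izuuo zpca xaqr tic jqi ndu ymp lxw abhxd xbmef
Hunk 3: at line 4 remove [izuuo,zpca,xaqr] add [juaj] -> 12 lines: lqze khy fhac ofd juaj tic jqi ndu ymp lxw abhxd xbmef
Hunk 4: at line 4 remove [tic] add [oei,ntyha,skuet] -> 14 lines: lqze khy fhac ofd juaj oei ntyha skuet jqi ndu ymp lxw abhxd xbmef
Hunk 5: at line 8 remove [ndu,ymp] add [mmahi] -> 13 lines: lqze khy fhac ofd juaj oei ntyha skuet jqi mmahi lxw abhxd xbmef
Hunk 6: at line 6 remove [skuet,jqi] add [ydga,pgee,twwjf] -> 14 lines: lqze khy fhac ofd juaj oei ntyha ydga pgee twwjf mmahi lxw abhxd xbmef

Answer: lqze
khy
fhac
ofd
juaj
oei
ntyha
ydga
pgee
twwjf
mmahi
lxw
abhxd
xbmef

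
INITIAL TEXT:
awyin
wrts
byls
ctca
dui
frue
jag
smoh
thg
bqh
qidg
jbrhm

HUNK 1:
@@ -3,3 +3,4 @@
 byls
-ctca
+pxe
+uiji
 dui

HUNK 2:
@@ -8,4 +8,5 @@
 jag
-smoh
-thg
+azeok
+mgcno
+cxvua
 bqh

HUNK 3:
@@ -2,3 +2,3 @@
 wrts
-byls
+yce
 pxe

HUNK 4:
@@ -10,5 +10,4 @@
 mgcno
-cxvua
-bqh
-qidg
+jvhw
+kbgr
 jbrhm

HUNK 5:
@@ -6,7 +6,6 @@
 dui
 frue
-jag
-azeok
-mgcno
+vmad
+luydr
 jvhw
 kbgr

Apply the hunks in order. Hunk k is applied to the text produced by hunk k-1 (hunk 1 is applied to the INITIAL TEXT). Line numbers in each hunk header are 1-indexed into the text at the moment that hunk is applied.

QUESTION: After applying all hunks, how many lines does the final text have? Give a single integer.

Hunk 1: at line 3 remove [ctca] add [pxe,uiji] -> 13 lines: awyin wrts byls pxe uiji dui frue jag smoh thg bqh qidg jbrhm
Hunk 2: at line 8 remove [smoh,thg] add [azeok,mgcno,cxvua] -> 14 lines: awyin wrts byls pxe uiji dui frue jag azeok mgcno cxvua bqh qidg jbrhm
Hunk 3: at line 2 remove [byls] add [yce] -> 14 lines: awyin wrts yce pxe uiji dui frue jag azeok mgcno cxvua bqh qidg jbrhm
Hunk 4: at line 10 remove [cxvua,bqh,qidg] add [jvhw,kbgr] -> 13 lines: awyin wrts yce pxe uiji dui frue jag azeok mgcno jvhw kbgr jbrhm
Hunk 5: at line 6 remove [jag,azeok,mgcno] add [vmad,luydr] -> 12 lines: awyin wrts yce pxe uiji dui frue vmad luydr jvhw kbgr jbrhm
Final line count: 12

Answer: 12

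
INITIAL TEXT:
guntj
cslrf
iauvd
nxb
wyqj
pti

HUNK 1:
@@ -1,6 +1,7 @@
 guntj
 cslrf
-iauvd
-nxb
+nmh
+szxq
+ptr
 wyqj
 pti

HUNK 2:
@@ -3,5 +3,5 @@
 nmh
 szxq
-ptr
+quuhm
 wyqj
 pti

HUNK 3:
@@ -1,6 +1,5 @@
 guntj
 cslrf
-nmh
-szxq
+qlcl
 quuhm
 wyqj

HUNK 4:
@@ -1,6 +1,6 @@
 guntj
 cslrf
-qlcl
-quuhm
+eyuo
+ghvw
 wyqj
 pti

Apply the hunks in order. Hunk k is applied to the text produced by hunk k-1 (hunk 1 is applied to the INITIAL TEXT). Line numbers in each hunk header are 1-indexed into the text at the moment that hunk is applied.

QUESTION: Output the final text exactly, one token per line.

Answer: guntj
cslrf
eyuo
ghvw
wyqj
pti

Derivation:
Hunk 1: at line 1 remove [iauvd,nxb] add [nmh,szxq,ptr] -> 7 lines: guntj cslrf nmh szxq ptr wyqj pti
Hunk 2: at line 3 remove [ptr] add [quuhm] -> 7 lines: guntj cslrf nmh szxq quuhm wyqj pti
Hunk 3: at line 1 remove [nmh,szxq] add [qlcl] -> 6 lines: guntj cslrf qlcl quuhm wyqj pti
Hunk 4: at line 1 remove [qlcl,quuhm] add [eyuo,ghvw] -> 6 lines: guntj cslrf eyuo ghvw wyqj pti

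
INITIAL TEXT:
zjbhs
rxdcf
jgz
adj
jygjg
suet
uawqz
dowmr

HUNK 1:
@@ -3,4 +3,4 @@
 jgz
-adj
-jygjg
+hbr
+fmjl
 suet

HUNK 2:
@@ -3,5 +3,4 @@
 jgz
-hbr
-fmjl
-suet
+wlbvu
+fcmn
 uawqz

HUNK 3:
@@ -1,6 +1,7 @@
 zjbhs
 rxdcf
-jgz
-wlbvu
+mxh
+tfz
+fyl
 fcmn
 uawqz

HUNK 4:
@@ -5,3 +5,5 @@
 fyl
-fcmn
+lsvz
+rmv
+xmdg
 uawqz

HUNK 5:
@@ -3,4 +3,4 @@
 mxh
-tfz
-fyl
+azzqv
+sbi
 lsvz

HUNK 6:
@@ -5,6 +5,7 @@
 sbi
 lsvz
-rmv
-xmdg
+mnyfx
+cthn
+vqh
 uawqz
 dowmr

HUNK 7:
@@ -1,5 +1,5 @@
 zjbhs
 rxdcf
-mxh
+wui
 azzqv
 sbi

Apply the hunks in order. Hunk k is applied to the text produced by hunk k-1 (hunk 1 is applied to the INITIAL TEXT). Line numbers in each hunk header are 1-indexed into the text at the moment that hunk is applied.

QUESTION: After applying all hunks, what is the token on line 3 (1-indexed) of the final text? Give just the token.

Answer: wui

Derivation:
Hunk 1: at line 3 remove [adj,jygjg] add [hbr,fmjl] -> 8 lines: zjbhs rxdcf jgz hbr fmjl suet uawqz dowmr
Hunk 2: at line 3 remove [hbr,fmjl,suet] add [wlbvu,fcmn] -> 7 lines: zjbhs rxdcf jgz wlbvu fcmn uawqz dowmr
Hunk 3: at line 1 remove [jgz,wlbvu] add [mxh,tfz,fyl] -> 8 lines: zjbhs rxdcf mxh tfz fyl fcmn uawqz dowmr
Hunk 4: at line 5 remove [fcmn] add [lsvz,rmv,xmdg] -> 10 lines: zjbhs rxdcf mxh tfz fyl lsvz rmv xmdg uawqz dowmr
Hunk 5: at line 3 remove [tfz,fyl] add [azzqv,sbi] -> 10 lines: zjbhs rxdcf mxh azzqv sbi lsvz rmv xmdg uawqz dowmr
Hunk 6: at line 5 remove [rmv,xmdg] add [mnyfx,cthn,vqh] -> 11 lines: zjbhs rxdcf mxh azzqv sbi lsvz mnyfx cthn vqh uawqz dowmr
Hunk 7: at line 1 remove [mxh] add [wui] -> 11 lines: zjbhs rxdcf wui azzqv sbi lsvz mnyfx cthn vqh uawqz dowmr
Final line 3: wui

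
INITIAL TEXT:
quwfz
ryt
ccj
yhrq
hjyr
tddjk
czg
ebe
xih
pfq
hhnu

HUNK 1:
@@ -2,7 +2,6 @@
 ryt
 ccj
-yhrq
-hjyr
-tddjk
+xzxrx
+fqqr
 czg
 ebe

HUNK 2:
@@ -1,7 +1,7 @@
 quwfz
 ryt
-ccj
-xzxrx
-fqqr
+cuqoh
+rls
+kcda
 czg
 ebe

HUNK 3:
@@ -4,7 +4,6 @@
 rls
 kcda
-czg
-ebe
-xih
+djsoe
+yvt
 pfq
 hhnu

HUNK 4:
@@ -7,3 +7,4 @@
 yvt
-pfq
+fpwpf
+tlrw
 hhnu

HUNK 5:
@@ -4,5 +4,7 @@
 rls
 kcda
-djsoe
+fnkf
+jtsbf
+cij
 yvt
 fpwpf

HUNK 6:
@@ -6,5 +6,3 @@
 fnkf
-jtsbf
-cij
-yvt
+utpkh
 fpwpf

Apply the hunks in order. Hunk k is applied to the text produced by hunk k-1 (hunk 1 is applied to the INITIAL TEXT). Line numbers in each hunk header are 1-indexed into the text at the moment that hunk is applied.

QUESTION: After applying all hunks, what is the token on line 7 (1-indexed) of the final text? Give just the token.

Answer: utpkh

Derivation:
Hunk 1: at line 2 remove [yhrq,hjyr,tddjk] add [xzxrx,fqqr] -> 10 lines: quwfz ryt ccj xzxrx fqqr czg ebe xih pfq hhnu
Hunk 2: at line 1 remove [ccj,xzxrx,fqqr] add [cuqoh,rls,kcda] -> 10 lines: quwfz ryt cuqoh rls kcda czg ebe xih pfq hhnu
Hunk 3: at line 4 remove [czg,ebe,xih] add [djsoe,yvt] -> 9 lines: quwfz ryt cuqoh rls kcda djsoe yvt pfq hhnu
Hunk 4: at line 7 remove [pfq] add [fpwpf,tlrw] -> 10 lines: quwfz ryt cuqoh rls kcda djsoe yvt fpwpf tlrw hhnu
Hunk 5: at line 4 remove [djsoe] add [fnkf,jtsbf,cij] -> 12 lines: quwfz ryt cuqoh rls kcda fnkf jtsbf cij yvt fpwpf tlrw hhnu
Hunk 6: at line 6 remove [jtsbf,cij,yvt] add [utpkh] -> 10 lines: quwfz ryt cuqoh rls kcda fnkf utpkh fpwpf tlrw hhnu
Final line 7: utpkh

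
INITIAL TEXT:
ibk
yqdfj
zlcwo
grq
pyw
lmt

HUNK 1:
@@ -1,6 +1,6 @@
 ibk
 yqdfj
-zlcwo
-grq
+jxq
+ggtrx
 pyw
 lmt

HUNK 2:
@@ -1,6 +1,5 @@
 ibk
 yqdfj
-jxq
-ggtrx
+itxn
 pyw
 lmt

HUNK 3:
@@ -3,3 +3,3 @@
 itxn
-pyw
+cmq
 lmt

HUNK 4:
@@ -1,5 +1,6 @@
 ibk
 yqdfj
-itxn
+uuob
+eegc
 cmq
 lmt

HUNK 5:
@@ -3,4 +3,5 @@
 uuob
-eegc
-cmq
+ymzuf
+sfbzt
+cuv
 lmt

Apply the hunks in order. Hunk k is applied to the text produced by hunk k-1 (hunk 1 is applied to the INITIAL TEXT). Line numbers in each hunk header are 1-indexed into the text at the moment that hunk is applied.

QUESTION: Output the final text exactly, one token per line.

Answer: ibk
yqdfj
uuob
ymzuf
sfbzt
cuv
lmt

Derivation:
Hunk 1: at line 1 remove [zlcwo,grq] add [jxq,ggtrx] -> 6 lines: ibk yqdfj jxq ggtrx pyw lmt
Hunk 2: at line 1 remove [jxq,ggtrx] add [itxn] -> 5 lines: ibk yqdfj itxn pyw lmt
Hunk 3: at line 3 remove [pyw] add [cmq] -> 5 lines: ibk yqdfj itxn cmq lmt
Hunk 4: at line 1 remove [itxn] add [uuob,eegc] -> 6 lines: ibk yqdfj uuob eegc cmq lmt
Hunk 5: at line 3 remove [eegc,cmq] add [ymzuf,sfbzt,cuv] -> 7 lines: ibk yqdfj uuob ymzuf sfbzt cuv lmt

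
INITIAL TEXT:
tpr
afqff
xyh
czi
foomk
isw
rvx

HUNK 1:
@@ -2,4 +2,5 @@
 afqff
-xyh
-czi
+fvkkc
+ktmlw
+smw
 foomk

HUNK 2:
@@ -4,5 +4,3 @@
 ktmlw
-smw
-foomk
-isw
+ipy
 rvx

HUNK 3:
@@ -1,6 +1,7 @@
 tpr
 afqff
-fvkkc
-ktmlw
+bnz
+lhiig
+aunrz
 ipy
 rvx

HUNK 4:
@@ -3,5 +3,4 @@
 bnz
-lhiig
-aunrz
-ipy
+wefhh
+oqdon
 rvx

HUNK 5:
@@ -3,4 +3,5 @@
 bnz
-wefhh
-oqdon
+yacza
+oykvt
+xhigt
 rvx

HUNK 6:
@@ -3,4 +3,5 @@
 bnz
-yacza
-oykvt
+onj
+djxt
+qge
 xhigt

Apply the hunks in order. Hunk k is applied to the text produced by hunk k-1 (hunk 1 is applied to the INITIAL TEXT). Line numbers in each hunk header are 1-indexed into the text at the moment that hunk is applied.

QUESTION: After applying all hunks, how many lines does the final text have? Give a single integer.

Answer: 8

Derivation:
Hunk 1: at line 2 remove [xyh,czi] add [fvkkc,ktmlw,smw] -> 8 lines: tpr afqff fvkkc ktmlw smw foomk isw rvx
Hunk 2: at line 4 remove [smw,foomk,isw] add [ipy] -> 6 lines: tpr afqff fvkkc ktmlw ipy rvx
Hunk 3: at line 1 remove [fvkkc,ktmlw] add [bnz,lhiig,aunrz] -> 7 lines: tpr afqff bnz lhiig aunrz ipy rvx
Hunk 4: at line 3 remove [lhiig,aunrz,ipy] add [wefhh,oqdon] -> 6 lines: tpr afqff bnz wefhh oqdon rvx
Hunk 5: at line 3 remove [wefhh,oqdon] add [yacza,oykvt,xhigt] -> 7 lines: tpr afqff bnz yacza oykvt xhigt rvx
Hunk 6: at line 3 remove [yacza,oykvt] add [onj,djxt,qge] -> 8 lines: tpr afqff bnz onj djxt qge xhigt rvx
Final line count: 8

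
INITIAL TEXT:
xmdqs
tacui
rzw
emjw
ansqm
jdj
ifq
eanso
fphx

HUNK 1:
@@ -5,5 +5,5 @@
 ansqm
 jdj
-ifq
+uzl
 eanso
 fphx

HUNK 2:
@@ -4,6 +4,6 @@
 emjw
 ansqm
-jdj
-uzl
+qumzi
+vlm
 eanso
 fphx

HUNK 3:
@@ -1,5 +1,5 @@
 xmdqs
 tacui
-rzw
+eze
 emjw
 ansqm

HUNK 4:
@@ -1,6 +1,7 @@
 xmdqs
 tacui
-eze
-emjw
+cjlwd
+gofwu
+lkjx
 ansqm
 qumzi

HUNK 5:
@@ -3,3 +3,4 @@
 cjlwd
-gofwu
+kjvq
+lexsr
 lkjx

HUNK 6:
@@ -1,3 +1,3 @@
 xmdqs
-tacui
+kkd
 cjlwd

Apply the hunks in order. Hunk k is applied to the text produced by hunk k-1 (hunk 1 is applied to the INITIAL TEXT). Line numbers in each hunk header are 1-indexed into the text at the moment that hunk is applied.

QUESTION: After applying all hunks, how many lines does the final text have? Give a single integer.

Answer: 11

Derivation:
Hunk 1: at line 5 remove [ifq] add [uzl] -> 9 lines: xmdqs tacui rzw emjw ansqm jdj uzl eanso fphx
Hunk 2: at line 4 remove [jdj,uzl] add [qumzi,vlm] -> 9 lines: xmdqs tacui rzw emjw ansqm qumzi vlm eanso fphx
Hunk 3: at line 1 remove [rzw] add [eze] -> 9 lines: xmdqs tacui eze emjw ansqm qumzi vlm eanso fphx
Hunk 4: at line 1 remove [eze,emjw] add [cjlwd,gofwu,lkjx] -> 10 lines: xmdqs tacui cjlwd gofwu lkjx ansqm qumzi vlm eanso fphx
Hunk 5: at line 3 remove [gofwu] add [kjvq,lexsr] -> 11 lines: xmdqs tacui cjlwd kjvq lexsr lkjx ansqm qumzi vlm eanso fphx
Hunk 6: at line 1 remove [tacui] add [kkd] -> 11 lines: xmdqs kkd cjlwd kjvq lexsr lkjx ansqm qumzi vlm eanso fphx
Final line count: 11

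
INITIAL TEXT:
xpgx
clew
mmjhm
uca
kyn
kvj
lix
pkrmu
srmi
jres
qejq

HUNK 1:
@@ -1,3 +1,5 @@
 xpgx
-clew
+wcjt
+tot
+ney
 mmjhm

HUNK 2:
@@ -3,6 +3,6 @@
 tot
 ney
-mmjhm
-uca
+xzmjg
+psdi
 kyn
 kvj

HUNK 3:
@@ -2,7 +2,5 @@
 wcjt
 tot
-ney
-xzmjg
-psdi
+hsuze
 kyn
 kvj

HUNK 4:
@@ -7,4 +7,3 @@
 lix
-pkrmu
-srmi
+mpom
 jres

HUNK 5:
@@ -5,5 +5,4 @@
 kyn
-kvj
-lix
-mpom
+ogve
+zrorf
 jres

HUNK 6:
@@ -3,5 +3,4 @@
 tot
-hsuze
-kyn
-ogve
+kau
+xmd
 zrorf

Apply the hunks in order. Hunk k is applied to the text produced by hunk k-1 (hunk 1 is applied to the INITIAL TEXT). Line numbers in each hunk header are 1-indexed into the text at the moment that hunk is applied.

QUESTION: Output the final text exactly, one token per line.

Answer: xpgx
wcjt
tot
kau
xmd
zrorf
jres
qejq

Derivation:
Hunk 1: at line 1 remove [clew] add [wcjt,tot,ney] -> 13 lines: xpgx wcjt tot ney mmjhm uca kyn kvj lix pkrmu srmi jres qejq
Hunk 2: at line 3 remove [mmjhm,uca] add [xzmjg,psdi] -> 13 lines: xpgx wcjt tot ney xzmjg psdi kyn kvj lix pkrmu srmi jres qejq
Hunk 3: at line 2 remove [ney,xzmjg,psdi] add [hsuze] -> 11 lines: xpgx wcjt tot hsuze kyn kvj lix pkrmu srmi jres qejq
Hunk 4: at line 7 remove [pkrmu,srmi] add [mpom] -> 10 lines: xpgx wcjt tot hsuze kyn kvj lix mpom jres qejq
Hunk 5: at line 5 remove [kvj,lix,mpom] add [ogve,zrorf] -> 9 lines: xpgx wcjt tot hsuze kyn ogve zrorf jres qejq
Hunk 6: at line 3 remove [hsuze,kyn,ogve] add [kau,xmd] -> 8 lines: xpgx wcjt tot kau xmd zrorf jres qejq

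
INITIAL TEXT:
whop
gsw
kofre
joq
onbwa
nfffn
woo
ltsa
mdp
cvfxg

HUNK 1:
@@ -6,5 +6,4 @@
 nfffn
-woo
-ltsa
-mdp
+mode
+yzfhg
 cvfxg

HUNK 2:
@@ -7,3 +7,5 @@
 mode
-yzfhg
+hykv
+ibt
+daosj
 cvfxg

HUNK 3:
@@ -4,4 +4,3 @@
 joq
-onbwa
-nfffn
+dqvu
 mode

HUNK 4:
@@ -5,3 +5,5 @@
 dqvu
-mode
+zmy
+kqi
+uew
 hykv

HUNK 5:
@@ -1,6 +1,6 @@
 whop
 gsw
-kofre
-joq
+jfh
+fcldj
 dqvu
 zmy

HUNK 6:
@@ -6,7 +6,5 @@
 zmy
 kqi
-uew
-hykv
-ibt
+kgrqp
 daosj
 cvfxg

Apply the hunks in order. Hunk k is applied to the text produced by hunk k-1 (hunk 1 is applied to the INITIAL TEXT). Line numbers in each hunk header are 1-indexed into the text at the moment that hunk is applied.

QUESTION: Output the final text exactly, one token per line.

Hunk 1: at line 6 remove [woo,ltsa,mdp] add [mode,yzfhg] -> 9 lines: whop gsw kofre joq onbwa nfffn mode yzfhg cvfxg
Hunk 2: at line 7 remove [yzfhg] add [hykv,ibt,daosj] -> 11 lines: whop gsw kofre joq onbwa nfffn mode hykv ibt daosj cvfxg
Hunk 3: at line 4 remove [onbwa,nfffn] add [dqvu] -> 10 lines: whop gsw kofre joq dqvu mode hykv ibt daosj cvfxg
Hunk 4: at line 5 remove [mode] add [zmy,kqi,uew] -> 12 lines: whop gsw kofre joq dqvu zmy kqi uew hykv ibt daosj cvfxg
Hunk 5: at line 1 remove [kofre,joq] add [jfh,fcldj] -> 12 lines: whop gsw jfh fcldj dqvu zmy kqi uew hykv ibt daosj cvfxg
Hunk 6: at line 6 remove [uew,hykv,ibt] add [kgrqp] -> 10 lines: whop gsw jfh fcldj dqvu zmy kqi kgrqp daosj cvfxg

Answer: whop
gsw
jfh
fcldj
dqvu
zmy
kqi
kgrqp
daosj
cvfxg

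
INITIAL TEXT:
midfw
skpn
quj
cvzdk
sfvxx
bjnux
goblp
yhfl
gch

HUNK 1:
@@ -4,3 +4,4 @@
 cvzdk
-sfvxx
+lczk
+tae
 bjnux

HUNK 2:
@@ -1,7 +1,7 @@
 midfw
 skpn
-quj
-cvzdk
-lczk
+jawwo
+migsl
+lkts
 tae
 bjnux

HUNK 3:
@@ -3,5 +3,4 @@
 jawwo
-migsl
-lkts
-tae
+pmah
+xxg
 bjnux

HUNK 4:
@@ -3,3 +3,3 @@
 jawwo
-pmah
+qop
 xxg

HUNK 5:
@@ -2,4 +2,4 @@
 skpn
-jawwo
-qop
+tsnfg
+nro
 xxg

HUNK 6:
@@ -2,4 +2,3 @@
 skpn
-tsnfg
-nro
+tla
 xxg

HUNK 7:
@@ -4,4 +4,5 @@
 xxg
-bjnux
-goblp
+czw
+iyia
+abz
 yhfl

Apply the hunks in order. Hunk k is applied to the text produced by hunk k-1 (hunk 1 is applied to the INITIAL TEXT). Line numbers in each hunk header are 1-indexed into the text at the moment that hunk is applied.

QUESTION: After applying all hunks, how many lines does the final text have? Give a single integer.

Answer: 9

Derivation:
Hunk 1: at line 4 remove [sfvxx] add [lczk,tae] -> 10 lines: midfw skpn quj cvzdk lczk tae bjnux goblp yhfl gch
Hunk 2: at line 1 remove [quj,cvzdk,lczk] add [jawwo,migsl,lkts] -> 10 lines: midfw skpn jawwo migsl lkts tae bjnux goblp yhfl gch
Hunk 3: at line 3 remove [migsl,lkts,tae] add [pmah,xxg] -> 9 lines: midfw skpn jawwo pmah xxg bjnux goblp yhfl gch
Hunk 4: at line 3 remove [pmah] add [qop] -> 9 lines: midfw skpn jawwo qop xxg bjnux goblp yhfl gch
Hunk 5: at line 2 remove [jawwo,qop] add [tsnfg,nro] -> 9 lines: midfw skpn tsnfg nro xxg bjnux goblp yhfl gch
Hunk 6: at line 2 remove [tsnfg,nro] add [tla] -> 8 lines: midfw skpn tla xxg bjnux goblp yhfl gch
Hunk 7: at line 4 remove [bjnux,goblp] add [czw,iyia,abz] -> 9 lines: midfw skpn tla xxg czw iyia abz yhfl gch
Final line count: 9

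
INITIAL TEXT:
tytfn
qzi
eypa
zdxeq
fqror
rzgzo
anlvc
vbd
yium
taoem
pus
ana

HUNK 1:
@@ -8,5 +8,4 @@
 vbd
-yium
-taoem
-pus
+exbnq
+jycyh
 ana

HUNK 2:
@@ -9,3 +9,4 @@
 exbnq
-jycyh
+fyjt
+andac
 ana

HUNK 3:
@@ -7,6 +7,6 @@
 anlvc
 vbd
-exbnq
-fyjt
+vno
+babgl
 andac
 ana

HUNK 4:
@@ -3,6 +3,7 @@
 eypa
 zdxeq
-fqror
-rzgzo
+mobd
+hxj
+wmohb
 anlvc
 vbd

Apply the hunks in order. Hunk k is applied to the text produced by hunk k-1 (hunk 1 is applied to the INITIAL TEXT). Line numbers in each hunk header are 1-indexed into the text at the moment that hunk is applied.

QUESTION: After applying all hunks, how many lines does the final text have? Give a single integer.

Answer: 13

Derivation:
Hunk 1: at line 8 remove [yium,taoem,pus] add [exbnq,jycyh] -> 11 lines: tytfn qzi eypa zdxeq fqror rzgzo anlvc vbd exbnq jycyh ana
Hunk 2: at line 9 remove [jycyh] add [fyjt,andac] -> 12 lines: tytfn qzi eypa zdxeq fqror rzgzo anlvc vbd exbnq fyjt andac ana
Hunk 3: at line 7 remove [exbnq,fyjt] add [vno,babgl] -> 12 lines: tytfn qzi eypa zdxeq fqror rzgzo anlvc vbd vno babgl andac ana
Hunk 4: at line 3 remove [fqror,rzgzo] add [mobd,hxj,wmohb] -> 13 lines: tytfn qzi eypa zdxeq mobd hxj wmohb anlvc vbd vno babgl andac ana
Final line count: 13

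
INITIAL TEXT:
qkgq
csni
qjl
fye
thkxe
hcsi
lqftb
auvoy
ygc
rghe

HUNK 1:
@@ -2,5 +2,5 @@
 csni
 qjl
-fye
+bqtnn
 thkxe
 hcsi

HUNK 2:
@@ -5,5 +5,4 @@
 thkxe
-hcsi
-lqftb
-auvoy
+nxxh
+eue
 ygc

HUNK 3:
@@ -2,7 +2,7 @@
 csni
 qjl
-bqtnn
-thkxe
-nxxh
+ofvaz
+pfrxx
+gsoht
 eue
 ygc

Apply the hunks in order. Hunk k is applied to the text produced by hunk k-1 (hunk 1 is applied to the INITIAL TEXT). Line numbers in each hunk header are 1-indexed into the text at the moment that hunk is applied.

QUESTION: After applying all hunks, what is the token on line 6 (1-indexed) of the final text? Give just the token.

Answer: gsoht

Derivation:
Hunk 1: at line 2 remove [fye] add [bqtnn] -> 10 lines: qkgq csni qjl bqtnn thkxe hcsi lqftb auvoy ygc rghe
Hunk 2: at line 5 remove [hcsi,lqftb,auvoy] add [nxxh,eue] -> 9 lines: qkgq csni qjl bqtnn thkxe nxxh eue ygc rghe
Hunk 3: at line 2 remove [bqtnn,thkxe,nxxh] add [ofvaz,pfrxx,gsoht] -> 9 lines: qkgq csni qjl ofvaz pfrxx gsoht eue ygc rghe
Final line 6: gsoht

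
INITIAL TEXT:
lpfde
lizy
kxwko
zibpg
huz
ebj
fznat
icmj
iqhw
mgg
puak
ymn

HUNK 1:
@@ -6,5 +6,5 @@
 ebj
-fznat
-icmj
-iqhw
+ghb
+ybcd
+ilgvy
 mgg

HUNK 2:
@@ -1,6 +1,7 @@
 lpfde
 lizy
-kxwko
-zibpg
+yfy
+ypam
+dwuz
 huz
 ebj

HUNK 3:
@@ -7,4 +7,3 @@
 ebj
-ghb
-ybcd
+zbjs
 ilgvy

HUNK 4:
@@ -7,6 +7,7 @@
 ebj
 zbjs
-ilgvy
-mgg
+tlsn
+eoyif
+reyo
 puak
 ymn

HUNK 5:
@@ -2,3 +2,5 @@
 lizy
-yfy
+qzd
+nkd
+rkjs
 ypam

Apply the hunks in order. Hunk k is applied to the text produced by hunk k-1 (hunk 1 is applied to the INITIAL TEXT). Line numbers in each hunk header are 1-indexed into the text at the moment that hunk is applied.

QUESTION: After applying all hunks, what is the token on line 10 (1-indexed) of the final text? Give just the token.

Answer: zbjs

Derivation:
Hunk 1: at line 6 remove [fznat,icmj,iqhw] add [ghb,ybcd,ilgvy] -> 12 lines: lpfde lizy kxwko zibpg huz ebj ghb ybcd ilgvy mgg puak ymn
Hunk 2: at line 1 remove [kxwko,zibpg] add [yfy,ypam,dwuz] -> 13 lines: lpfde lizy yfy ypam dwuz huz ebj ghb ybcd ilgvy mgg puak ymn
Hunk 3: at line 7 remove [ghb,ybcd] add [zbjs] -> 12 lines: lpfde lizy yfy ypam dwuz huz ebj zbjs ilgvy mgg puak ymn
Hunk 4: at line 7 remove [ilgvy,mgg] add [tlsn,eoyif,reyo] -> 13 lines: lpfde lizy yfy ypam dwuz huz ebj zbjs tlsn eoyif reyo puak ymn
Hunk 5: at line 2 remove [yfy] add [qzd,nkd,rkjs] -> 15 lines: lpfde lizy qzd nkd rkjs ypam dwuz huz ebj zbjs tlsn eoyif reyo puak ymn
Final line 10: zbjs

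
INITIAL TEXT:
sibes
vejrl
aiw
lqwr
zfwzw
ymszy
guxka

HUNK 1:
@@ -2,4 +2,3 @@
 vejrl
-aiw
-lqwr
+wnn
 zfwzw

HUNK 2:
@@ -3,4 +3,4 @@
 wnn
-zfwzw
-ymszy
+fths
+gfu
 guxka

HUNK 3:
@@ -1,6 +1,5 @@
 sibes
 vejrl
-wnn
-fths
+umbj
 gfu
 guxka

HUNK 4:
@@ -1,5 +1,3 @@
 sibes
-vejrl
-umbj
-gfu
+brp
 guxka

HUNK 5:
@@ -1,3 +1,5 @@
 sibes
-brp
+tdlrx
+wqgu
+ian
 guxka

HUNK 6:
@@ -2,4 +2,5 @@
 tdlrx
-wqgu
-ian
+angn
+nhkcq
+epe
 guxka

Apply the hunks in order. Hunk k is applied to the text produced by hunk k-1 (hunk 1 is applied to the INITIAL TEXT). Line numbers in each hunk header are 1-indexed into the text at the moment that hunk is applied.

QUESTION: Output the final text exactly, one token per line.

Hunk 1: at line 2 remove [aiw,lqwr] add [wnn] -> 6 lines: sibes vejrl wnn zfwzw ymszy guxka
Hunk 2: at line 3 remove [zfwzw,ymszy] add [fths,gfu] -> 6 lines: sibes vejrl wnn fths gfu guxka
Hunk 3: at line 1 remove [wnn,fths] add [umbj] -> 5 lines: sibes vejrl umbj gfu guxka
Hunk 4: at line 1 remove [vejrl,umbj,gfu] add [brp] -> 3 lines: sibes brp guxka
Hunk 5: at line 1 remove [brp] add [tdlrx,wqgu,ian] -> 5 lines: sibes tdlrx wqgu ian guxka
Hunk 6: at line 2 remove [wqgu,ian] add [angn,nhkcq,epe] -> 6 lines: sibes tdlrx angn nhkcq epe guxka

Answer: sibes
tdlrx
angn
nhkcq
epe
guxka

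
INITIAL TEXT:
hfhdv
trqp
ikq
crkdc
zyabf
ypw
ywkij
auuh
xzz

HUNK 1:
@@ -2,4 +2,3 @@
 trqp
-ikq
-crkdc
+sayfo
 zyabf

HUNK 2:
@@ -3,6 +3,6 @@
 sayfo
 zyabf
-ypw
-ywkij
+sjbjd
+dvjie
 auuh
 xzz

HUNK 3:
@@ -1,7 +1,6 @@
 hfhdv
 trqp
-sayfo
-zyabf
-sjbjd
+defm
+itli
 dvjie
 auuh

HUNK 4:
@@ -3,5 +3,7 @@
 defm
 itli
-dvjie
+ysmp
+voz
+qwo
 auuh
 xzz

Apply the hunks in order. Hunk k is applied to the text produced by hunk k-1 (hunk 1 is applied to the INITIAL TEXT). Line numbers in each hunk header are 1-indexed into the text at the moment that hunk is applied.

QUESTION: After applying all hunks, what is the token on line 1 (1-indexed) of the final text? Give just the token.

Answer: hfhdv

Derivation:
Hunk 1: at line 2 remove [ikq,crkdc] add [sayfo] -> 8 lines: hfhdv trqp sayfo zyabf ypw ywkij auuh xzz
Hunk 2: at line 3 remove [ypw,ywkij] add [sjbjd,dvjie] -> 8 lines: hfhdv trqp sayfo zyabf sjbjd dvjie auuh xzz
Hunk 3: at line 1 remove [sayfo,zyabf,sjbjd] add [defm,itli] -> 7 lines: hfhdv trqp defm itli dvjie auuh xzz
Hunk 4: at line 3 remove [dvjie] add [ysmp,voz,qwo] -> 9 lines: hfhdv trqp defm itli ysmp voz qwo auuh xzz
Final line 1: hfhdv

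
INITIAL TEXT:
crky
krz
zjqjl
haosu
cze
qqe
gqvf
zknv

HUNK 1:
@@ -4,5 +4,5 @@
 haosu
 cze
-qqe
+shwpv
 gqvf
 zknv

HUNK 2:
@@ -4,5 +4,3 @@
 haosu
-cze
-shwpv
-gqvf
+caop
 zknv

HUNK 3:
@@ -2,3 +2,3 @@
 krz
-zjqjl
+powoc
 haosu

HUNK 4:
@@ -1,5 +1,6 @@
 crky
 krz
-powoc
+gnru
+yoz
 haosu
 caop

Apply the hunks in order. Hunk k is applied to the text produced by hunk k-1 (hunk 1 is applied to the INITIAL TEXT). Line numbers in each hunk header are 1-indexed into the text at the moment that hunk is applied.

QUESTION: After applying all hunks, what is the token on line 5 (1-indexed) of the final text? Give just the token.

Answer: haosu

Derivation:
Hunk 1: at line 4 remove [qqe] add [shwpv] -> 8 lines: crky krz zjqjl haosu cze shwpv gqvf zknv
Hunk 2: at line 4 remove [cze,shwpv,gqvf] add [caop] -> 6 lines: crky krz zjqjl haosu caop zknv
Hunk 3: at line 2 remove [zjqjl] add [powoc] -> 6 lines: crky krz powoc haosu caop zknv
Hunk 4: at line 1 remove [powoc] add [gnru,yoz] -> 7 lines: crky krz gnru yoz haosu caop zknv
Final line 5: haosu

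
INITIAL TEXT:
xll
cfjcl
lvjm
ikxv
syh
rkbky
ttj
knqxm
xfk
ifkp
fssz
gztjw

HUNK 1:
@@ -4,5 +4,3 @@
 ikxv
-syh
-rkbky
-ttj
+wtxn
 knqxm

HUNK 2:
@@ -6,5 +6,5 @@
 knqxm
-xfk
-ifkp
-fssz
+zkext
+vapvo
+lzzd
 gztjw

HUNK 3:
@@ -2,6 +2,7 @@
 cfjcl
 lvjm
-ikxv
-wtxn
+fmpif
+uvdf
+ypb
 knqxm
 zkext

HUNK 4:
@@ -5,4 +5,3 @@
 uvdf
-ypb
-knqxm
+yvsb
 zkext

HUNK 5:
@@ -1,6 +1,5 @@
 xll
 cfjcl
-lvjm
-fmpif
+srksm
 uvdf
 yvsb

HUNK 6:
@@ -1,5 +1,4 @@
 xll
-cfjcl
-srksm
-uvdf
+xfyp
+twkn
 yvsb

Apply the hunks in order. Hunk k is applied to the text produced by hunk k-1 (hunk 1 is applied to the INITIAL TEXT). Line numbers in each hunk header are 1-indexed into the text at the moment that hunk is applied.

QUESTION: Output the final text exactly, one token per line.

Hunk 1: at line 4 remove [syh,rkbky,ttj] add [wtxn] -> 10 lines: xll cfjcl lvjm ikxv wtxn knqxm xfk ifkp fssz gztjw
Hunk 2: at line 6 remove [xfk,ifkp,fssz] add [zkext,vapvo,lzzd] -> 10 lines: xll cfjcl lvjm ikxv wtxn knqxm zkext vapvo lzzd gztjw
Hunk 3: at line 2 remove [ikxv,wtxn] add [fmpif,uvdf,ypb] -> 11 lines: xll cfjcl lvjm fmpif uvdf ypb knqxm zkext vapvo lzzd gztjw
Hunk 4: at line 5 remove [ypb,knqxm] add [yvsb] -> 10 lines: xll cfjcl lvjm fmpif uvdf yvsb zkext vapvo lzzd gztjw
Hunk 5: at line 1 remove [lvjm,fmpif] add [srksm] -> 9 lines: xll cfjcl srksm uvdf yvsb zkext vapvo lzzd gztjw
Hunk 6: at line 1 remove [cfjcl,srksm,uvdf] add [xfyp,twkn] -> 8 lines: xll xfyp twkn yvsb zkext vapvo lzzd gztjw

Answer: xll
xfyp
twkn
yvsb
zkext
vapvo
lzzd
gztjw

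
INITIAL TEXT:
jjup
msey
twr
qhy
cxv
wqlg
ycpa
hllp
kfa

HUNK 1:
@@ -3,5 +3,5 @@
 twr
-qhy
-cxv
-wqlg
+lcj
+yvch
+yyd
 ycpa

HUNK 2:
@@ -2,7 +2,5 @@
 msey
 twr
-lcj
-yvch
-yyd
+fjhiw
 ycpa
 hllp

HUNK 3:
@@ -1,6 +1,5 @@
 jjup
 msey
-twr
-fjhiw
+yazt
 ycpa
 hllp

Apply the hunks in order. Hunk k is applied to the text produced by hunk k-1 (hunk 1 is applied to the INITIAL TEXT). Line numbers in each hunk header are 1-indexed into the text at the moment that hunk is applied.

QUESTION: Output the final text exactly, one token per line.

Answer: jjup
msey
yazt
ycpa
hllp
kfa

Derivation:
Hunk 1: at line 3 remove [qhy,cxv,wqlg] add [lcj,yvch,yyd] -> 9 lines: jjup msey twr lcj yvch yyd ycpa hllp kfa
Hunk 2: at line 2 remove [lcj,yvch,yyd] add [fjhiw] -> 7 lines: jjup msey twr fjhiw ycpa hllp kfa
Hunk 3: at line 1 remove [twr,fjhiw] add [yazt] -> 6 lines: jjup msey yazt ycpa hllp kfa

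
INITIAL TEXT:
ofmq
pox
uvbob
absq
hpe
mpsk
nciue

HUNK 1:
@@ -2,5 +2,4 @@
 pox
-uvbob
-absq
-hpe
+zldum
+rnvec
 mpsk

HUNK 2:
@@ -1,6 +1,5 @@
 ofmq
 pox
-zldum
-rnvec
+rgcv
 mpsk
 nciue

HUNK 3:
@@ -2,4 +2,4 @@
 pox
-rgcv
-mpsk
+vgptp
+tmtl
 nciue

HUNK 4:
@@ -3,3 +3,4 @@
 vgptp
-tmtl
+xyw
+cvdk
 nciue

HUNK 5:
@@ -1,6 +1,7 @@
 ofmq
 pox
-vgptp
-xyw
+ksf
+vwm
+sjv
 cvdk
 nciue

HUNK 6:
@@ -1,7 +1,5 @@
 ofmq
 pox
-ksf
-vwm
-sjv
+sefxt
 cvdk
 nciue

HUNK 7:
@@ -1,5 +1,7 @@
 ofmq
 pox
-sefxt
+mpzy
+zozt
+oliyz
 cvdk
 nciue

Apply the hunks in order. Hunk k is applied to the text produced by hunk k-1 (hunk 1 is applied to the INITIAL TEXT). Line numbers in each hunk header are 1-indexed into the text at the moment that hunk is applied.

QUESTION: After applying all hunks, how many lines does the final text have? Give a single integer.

Hunk 1: at line 2 remove [uvbob,absq,hpe] add [zldum,rnvec] -> 6 lines: ofmq pox zldum rnvec mpsk nciue
Hunk 2: at line 1 remove [zldum,rnvec] add [rgcv] -> 5 lines: ofmq pox rgcv mpsk nciue
Hunk 3: at line 2 remove [rgcv,mpsk] add [vgptp,tmtl] -> 5 lines: ofmq pox vgptp tmtl nciue
Hunk 4: at line 3 remove [tmtl] add [xyw,cvdk] -> 6 lines: ofmq pox vgptp xyw cvdk nciue
Hunk 5: at line 1 remove [vgptp,xyw] add [ksf,vwm,sjv] -> 7 lines: ofmq pox ksf vwm sjv cvdk nciue
Hunk 6: at line 1 remove [ksf,vwm,sjv] add [sefxt] -> 5 lines: ofmq pox sefxt cvdk nciue
Hunk 7: at line 1 remove [sefxt] add [mpzy,zozt,oliyz] -> 7 lines: ofmq pox mpzy zozt oliyz cvdk nciue
Final line count: 7

Answer: 7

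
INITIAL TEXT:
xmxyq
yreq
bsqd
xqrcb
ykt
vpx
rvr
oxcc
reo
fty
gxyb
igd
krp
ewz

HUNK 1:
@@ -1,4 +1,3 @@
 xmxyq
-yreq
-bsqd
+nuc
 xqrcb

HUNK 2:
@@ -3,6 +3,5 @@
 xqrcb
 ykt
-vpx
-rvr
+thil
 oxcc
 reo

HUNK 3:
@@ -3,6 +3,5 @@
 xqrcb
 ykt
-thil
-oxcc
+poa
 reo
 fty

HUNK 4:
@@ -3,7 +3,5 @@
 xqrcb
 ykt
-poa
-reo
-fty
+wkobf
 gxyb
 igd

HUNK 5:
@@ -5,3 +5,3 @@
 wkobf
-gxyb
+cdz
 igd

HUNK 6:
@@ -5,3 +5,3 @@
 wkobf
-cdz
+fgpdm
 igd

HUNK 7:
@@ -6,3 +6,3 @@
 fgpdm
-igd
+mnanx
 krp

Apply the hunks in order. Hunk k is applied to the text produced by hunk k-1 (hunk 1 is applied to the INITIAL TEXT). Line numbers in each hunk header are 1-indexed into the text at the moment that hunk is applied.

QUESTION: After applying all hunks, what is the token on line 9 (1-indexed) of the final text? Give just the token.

Answer: ewz

Derivation:
Hunk 1: at line 1 remove [yreq,bsqd] add [nuc] -> 13 lines: xmxyq nuc xqrcb ykt vpx rvr oxcc reo fty gxyb igd krp ewz
Hunk 2: at line 3 remove [vpx,rvr] add [thil] -> 12 lines: xmxyq nuc xqrcb ykt thil oxcc reo fty gxyb igd krp ewz
Hunk 3: at line 3 remove [thil,oxcc] add [poa] -> 11 lines: xmxyq nuc xqrcb ykt poa reo fty gxyb igd krp ewz
Hunk 4: at line 3 remove [poa,reo,fty] add [wkobf] -> 9 lines: xmxyq nuc xqrcb ykt wkobf gxyb igd krp ewz
Hunk 5: at line 5 remove [gxyb] add [cdz] -> 9 lines: xmxyq nuc xqrcb ykt wkobf cdz igd krp ewz
Hunk 6: at line 5 remove [cdz] add [fgpdm] -> 9 lines: xmxyq nuc xqrcb ykt wkobf fgpdm igd krp ewz
Hunk 7: at line 6 remove [igd] add [mnanx] -> 9 lines: xmxyq nuc xqrcb ykt wkobf fgpdm mnanx krp ewz
Final line 9: ewz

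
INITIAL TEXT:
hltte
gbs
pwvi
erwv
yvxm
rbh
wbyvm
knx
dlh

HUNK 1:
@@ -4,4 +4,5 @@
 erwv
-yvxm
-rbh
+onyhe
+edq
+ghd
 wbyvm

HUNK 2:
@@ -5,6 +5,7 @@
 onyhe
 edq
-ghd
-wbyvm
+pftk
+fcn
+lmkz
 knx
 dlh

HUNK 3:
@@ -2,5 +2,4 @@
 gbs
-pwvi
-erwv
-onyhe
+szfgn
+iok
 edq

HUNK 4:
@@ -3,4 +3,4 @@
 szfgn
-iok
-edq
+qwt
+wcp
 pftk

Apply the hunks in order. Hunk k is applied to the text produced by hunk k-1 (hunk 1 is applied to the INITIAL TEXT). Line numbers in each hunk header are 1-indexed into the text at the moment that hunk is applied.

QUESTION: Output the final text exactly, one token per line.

Hunk 1: at line 4 remove [yvxm,rbh] add [onyhe,edq,ghd] -> 10 lines: hltte gbs pwvi erwv onyhe edq ghd wbyvm knx dlh
Hunk 2: at line 5 remove [ghd,wbyvm] add [pftk,fcn,lmkz] -> 11 lines: hltte gbs pwvi erwv onyhe edq pftk fcn lmkz knx dlh
Hunk 3: at line 2 remove [pwvi,erwv,onyhe] add [szfgn,iok] -> 10 lines: hltte gbs szfgn iok edq pftk fcn lmkz knx dlh
Hunk 4: at line 3 remove [iok,edq] add [qwt,wcp] -> 10 lines: hltte gbs szfgn qwt wcp pftk fcn lmkz knx dlh

Answer: hltte
gbs
szfgn
qwt
wcp
pftk
fcn
lmkz
knx
dlh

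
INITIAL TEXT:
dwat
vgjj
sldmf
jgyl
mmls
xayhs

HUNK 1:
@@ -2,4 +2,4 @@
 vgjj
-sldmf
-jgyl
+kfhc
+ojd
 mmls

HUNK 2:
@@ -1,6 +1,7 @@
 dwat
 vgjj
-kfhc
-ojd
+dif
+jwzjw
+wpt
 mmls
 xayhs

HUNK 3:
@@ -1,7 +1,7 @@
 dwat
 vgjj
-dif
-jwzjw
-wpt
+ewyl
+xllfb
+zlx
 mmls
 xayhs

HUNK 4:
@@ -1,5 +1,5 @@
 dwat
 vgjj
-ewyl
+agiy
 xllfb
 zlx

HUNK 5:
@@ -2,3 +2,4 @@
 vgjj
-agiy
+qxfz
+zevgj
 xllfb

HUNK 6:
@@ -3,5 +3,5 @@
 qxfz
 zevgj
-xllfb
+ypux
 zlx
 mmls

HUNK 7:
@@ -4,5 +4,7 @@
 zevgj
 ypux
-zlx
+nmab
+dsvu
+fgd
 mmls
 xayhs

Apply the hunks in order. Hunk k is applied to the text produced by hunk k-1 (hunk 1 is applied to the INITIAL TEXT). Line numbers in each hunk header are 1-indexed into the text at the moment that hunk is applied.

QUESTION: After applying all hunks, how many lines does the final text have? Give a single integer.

Answer: 10

Derivation:
Hunk 1: at line 2 remove [sldmf,jgyl] add [kfhc,ojd] -> 6 lines: dwat vgjj kfhc ojd mmls xayhs
Hunk 2: at line 1 remove [kfhc,ojd] add [dif,jwzjw,wpt] -> 7 lines: dwat vgjj dif jwzjw wpt mmls xayhs
Hunk 3: at line 1 remove [dif,jwzjw,wpt] add [ewyl,xllfb,zlx] -> 7 lines: dwat vgjj ewyl xllfb zlx mmls xayhs
Hunk 4: at line 1 remove [ewyl] add [agiy] -> 7 lines: dwat vgjj agiy xllfb zlx mmls xayhs
Hunk 5: at line 2 remove [agiy] add [qxfz,zevgj] -> 8 lines: dwat vgjj qxfz zevgj xllfb zlx mmls xayhs
Hunk 6: at line 3 remove [xllfb] add [ypux] -> 8 lines: dwat vgjj qxfz zevgj ypux zlx mmls xayhs
Hunk 7: at line 4 remove [zlx] add [nmab,dsvu,fgd] -> 10 lines: dwat vgjj qxfz zevgj ypux nmab dsvu fgd mmls xayhs
Final line count: 10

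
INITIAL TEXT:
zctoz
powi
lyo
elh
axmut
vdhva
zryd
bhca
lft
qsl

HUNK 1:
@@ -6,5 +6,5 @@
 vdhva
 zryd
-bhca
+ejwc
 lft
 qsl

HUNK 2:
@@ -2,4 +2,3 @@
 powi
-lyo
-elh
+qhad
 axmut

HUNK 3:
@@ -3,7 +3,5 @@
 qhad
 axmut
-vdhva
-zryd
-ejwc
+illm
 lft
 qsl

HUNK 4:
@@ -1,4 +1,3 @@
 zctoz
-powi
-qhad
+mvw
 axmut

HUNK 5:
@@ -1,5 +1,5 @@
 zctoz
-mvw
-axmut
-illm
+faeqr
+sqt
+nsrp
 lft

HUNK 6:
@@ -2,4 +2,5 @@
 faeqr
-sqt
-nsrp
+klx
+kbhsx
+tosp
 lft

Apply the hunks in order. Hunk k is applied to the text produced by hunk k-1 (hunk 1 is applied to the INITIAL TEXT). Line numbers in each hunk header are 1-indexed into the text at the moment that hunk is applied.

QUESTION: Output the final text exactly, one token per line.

Answer: zctoz
faeqr
klx
kbhsx
tosp
lft
qsl

Derivation:
Hunk 1: at line 6 remove [bhca] add [ejwc] -> 10 lines: zctoz powi lyo elh axmut vdhva zryd ejwc lft qsl
Hunk 2: at line 2 remove [lyo,elh] add [qhad] -> 9 lines: zctoz powi qhad axmut vdhva zryd ejwc lft qsl
Hunk 3: at line 3 remove [vdhva,zryd,ejwc] add [illm] -> 7 lines: zctoz powi qhad axmut illm lft qsl
Hunk 4: at line 1 remove [powi,qhad] add [mvw] -> 6 lines: zctoz mvw axmut illm lft qsl
Hunk 5: at line 1 remove [mvw,axmut,illm] add [faeqr,sqt,nsrp] -> 6 lines: zctoz faeqr sqt nsrp lft qsl
Hunk 6: at line 2 remove [sqt,nsrp] add [klx,kbhsx,tosp] -> 7 lines: zctoz faeqr klx kbhsx tosp lft qsl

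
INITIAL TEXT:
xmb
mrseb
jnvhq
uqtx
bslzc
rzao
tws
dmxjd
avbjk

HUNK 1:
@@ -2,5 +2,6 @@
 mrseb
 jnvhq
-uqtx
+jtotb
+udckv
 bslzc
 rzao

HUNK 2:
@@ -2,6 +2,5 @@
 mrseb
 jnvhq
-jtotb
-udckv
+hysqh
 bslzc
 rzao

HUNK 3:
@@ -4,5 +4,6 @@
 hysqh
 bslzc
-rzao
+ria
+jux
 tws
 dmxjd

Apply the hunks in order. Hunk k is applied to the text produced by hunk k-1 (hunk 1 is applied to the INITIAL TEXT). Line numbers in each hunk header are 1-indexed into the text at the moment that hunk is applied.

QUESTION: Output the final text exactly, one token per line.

Answer: xmb
mrseb
jnvhq
hysqh
bslzc
ria
jux
tws
dmxjd
avbjk

Derivation:
Hunk 1: at line 2 remove [uqtx] add [jtotb,udckv] -> 10 lines: xmb mrseb jnvhq jtotb udckv bslzc rzao tws dmxjd avbjk
Hunk 2: at line 2 remove [jtotb,udckv] add [hysqh] -> 9 lines: xmb mrseb jnvhq hysqh bslzc rzao tws dmxjd avbjk
Hunk 3: at line 4 remove [rzao] add [ria,jux] -> 10 lines: xmb mrseb jnvhq hysqh bslzc ria jux tws dmxjd avbjk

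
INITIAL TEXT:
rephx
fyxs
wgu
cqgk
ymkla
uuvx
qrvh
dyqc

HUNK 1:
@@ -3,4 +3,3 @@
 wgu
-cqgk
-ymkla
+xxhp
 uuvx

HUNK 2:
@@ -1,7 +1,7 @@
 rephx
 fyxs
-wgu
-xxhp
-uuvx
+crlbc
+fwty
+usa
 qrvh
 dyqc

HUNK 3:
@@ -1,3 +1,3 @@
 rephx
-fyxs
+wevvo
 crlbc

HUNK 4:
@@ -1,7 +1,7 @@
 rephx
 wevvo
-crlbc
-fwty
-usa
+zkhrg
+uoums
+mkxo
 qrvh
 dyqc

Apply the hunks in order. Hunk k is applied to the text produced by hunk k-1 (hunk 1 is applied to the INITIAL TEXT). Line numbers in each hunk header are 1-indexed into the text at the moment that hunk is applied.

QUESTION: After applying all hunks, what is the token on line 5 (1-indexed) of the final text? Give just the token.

Answer: mkxo

Derivation:
Hunk 1: at line 3 remove [cqgk,ymkla] add [xxhp] -> 7 lines: rephx fyxs wgu xxhp uuvx qrvh dyqc
Hunk 2: at line 1 remove [wgu,xxhp,uuvx] add [crlbc,fwty,usa] -> 7 lines: rephx fyxs crlbc fwty usa qrvh dyqc
Hunk 3: at line 1 remove [fyxs] add [wevvo] -> 7 lines: rephx wevvo crlbc fwty usa qrvh dyqc
Hunk 4: at line 1 remove [crlbc,fwty,usa] add [zkhrg,uoums,mkxo] -> 7 lines: rephx wevvo zkhrg uoums mkxo qrvh dyqc
Final line 5: mkxo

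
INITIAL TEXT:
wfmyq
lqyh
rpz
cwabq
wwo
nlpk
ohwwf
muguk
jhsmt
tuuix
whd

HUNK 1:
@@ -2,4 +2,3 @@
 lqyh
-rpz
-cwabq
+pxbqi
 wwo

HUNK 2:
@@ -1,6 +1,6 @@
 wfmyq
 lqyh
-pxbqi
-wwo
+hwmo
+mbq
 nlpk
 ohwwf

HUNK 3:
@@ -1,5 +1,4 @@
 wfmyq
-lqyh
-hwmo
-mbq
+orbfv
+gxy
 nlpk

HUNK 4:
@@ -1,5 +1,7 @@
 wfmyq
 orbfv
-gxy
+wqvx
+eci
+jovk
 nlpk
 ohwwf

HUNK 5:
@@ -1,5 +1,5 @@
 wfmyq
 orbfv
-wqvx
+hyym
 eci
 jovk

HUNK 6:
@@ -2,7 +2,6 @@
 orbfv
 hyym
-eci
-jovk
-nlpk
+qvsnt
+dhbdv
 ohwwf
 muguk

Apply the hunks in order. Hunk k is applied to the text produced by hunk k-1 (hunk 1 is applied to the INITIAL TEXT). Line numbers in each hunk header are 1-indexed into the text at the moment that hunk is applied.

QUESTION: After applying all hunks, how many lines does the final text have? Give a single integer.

Hunk 1: at line 2 remove [rpz,cwabq] add [pxbqi] -> 10 lines: wfmyq lqyh pxbqi wwo nlpk ohwwf muguk jhsmt tuuix whd
Hunk 2: at line 1 remove [pxbqi,wwo] add [hwmo,mbq] -> 10 lines: wfmyq lqyh hwmo mbq nlpk ohwwf muguk jhsmt tuuix whd
Hunk 3: at line 1 remove [lqyh,hwmo,mbq] add [orbfv,gxy] -> 9 lines: wfmyq orbfv gxy nlpk ohwwf muguk jhsmt tuuix whd
Hunk 4: at line 1 remove [gxy] add [wqvx,eci,jovk] -> 11 lines: wfmyq orbfv wqvx eci jovk nlpk ohwwf muguk jhsmt tuuix whd
Hunk 5: at line 1 remove [wqvx] add [hyym] -> 11 lines: wfmyq orbfv hyym eci jovk nlpk ohwwf muguk jhsmt tuuix whd
Hunk 6: at line 2 remove [eci,jovk,nlpk] add [qvsnt,dhbdv] -> 10 lines: wfmyq orbfv hyym qvsnt dhbdv ohwwf muguk jhsmt tuuix whd
Final line count: 10

Answer: 10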